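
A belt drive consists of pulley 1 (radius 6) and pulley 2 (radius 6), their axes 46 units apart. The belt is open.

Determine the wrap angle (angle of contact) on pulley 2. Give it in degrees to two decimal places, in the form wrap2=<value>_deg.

wrap2=180.00_deg

open belt: β = asin((r2−r1)/C) = asin(0/46) = 0.0000°
wrap1 = π − 2β = 180.0000°
wrap2 = π + 2β = 180.0000°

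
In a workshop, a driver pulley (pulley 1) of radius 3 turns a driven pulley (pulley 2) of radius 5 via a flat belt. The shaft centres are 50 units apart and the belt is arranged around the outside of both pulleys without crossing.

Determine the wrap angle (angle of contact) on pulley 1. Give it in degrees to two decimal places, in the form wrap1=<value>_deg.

wrap1=175.42_deg

open belt: β = asin((r2−r1)/C) = asin(2/50) = 2.2924°
wrap1 = π − 2β = 175.4151°
wrap2 = π + 2β = 184.5849°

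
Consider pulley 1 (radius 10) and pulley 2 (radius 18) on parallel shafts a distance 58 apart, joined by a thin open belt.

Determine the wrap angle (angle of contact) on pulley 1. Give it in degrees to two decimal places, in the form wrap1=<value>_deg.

wrap1=164.14_deg

open belt: β = asin((r2−r1)/C) = asin(8/58) = 7.9281°
wrap1 = π − 2β = 164.1437°
wrap2 = π + 2β = 195.8563°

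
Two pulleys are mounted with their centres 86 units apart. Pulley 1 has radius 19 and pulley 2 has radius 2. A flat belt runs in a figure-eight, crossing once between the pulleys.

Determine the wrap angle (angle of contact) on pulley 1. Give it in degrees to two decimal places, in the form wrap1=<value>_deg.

wrap1=208.27_deg

crossed belt: β = asin((r1+r2)/C) = asin(21/86) = 14.1337°
wrap1 = wrap2 = π + 2β = 208.2675°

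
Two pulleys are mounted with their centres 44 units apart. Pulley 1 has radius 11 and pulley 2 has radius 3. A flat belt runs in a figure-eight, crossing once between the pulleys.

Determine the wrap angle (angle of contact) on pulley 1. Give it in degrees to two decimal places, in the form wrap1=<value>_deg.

wrap1=217.11_deg

crossed belt: β = asin((r1+r2)/C) = asin(14/44) = 18.5530°
wrap1 = wrap2 = π + 2β = 217.1060°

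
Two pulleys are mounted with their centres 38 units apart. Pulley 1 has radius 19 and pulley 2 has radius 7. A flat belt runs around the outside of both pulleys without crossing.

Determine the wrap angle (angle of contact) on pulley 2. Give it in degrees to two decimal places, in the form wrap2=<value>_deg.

open belt: β = asin((r2−r1)/C) = asin(-12/38) = -18.4085°
wrap1 = π − 2β = 216.8170°
wrap2 = π + 2β = 143.1830°

wrap2=143.18_deg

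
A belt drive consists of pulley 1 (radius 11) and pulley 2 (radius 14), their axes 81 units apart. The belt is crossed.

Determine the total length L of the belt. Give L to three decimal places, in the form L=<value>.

L=248.319

crossed belt: β = asin((r1+r2)/C) = asin(25/81) = 17.9774°
wrap1 = wrap2 = π + 2β = 215.9548°
tangent length = C·cosβ = 77.0454
L = (r1+r2)·wrap + 2·C·cosβ = 25·3.7691 + 2·77.0454 = 248.3189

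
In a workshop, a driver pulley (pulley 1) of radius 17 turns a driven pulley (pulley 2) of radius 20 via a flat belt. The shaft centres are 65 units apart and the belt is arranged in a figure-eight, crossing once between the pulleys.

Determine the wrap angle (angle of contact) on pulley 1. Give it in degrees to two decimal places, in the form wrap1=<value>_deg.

wrap1=249.39_deg

crossed belt: β = asin((r1+r2)/C) = asin(37/65) = 34.6966°
wrap1 = wrap2 = π + 2β = 249.3932°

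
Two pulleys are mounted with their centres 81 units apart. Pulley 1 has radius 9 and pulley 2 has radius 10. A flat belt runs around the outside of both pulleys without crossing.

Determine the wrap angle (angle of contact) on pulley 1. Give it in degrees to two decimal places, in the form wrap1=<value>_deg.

wrap1=178.59_deg

open belt: β = asin((r2−r1)/C) = asin(1/81) = 0.7074°
wrap1 = π − 2β = 178.5853°
wrap2 = π + 2β = 181.4147°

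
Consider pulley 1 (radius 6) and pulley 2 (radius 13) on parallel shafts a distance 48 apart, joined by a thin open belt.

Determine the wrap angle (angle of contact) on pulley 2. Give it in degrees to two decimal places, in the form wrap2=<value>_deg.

open belt: β = asin((r2−r1)/C) = asin(7/48) = 8.3855°
wrap1 = π − 2β = 163.2289°
wrap2 = π + 2β = 196.7711°

wrap2=196.77_deg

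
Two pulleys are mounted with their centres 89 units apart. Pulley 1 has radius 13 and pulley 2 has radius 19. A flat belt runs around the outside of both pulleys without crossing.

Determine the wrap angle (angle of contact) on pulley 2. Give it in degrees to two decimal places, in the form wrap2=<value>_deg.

wrap2=187.73_deg

open belt: β = asin((r2−r1)/C) = asin(6/89) = 3.8656°
wrap1 = π − 2β = 172.2689°
wrap2 = π + 2β = 187.7311°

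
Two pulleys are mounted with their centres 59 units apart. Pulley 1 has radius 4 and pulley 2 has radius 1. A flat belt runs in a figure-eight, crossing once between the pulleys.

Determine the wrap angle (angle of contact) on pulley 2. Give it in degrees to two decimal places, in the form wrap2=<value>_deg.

wrap2=189.72_deg

crossed belt: β = asin((r1+r2)/C) = asin(5/59) = 4.8614°
wrap1 = wrap2 = π + 2β = 189.7228°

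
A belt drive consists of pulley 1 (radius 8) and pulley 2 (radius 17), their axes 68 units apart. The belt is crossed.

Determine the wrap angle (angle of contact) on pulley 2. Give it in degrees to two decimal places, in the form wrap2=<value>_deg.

wrap2=223.14_deg

crossed belt: β = asin((r1+r2)/C) = asin(25/68) = 21.5706°
wrap1 = wrap2 = π + 2β = 223.1412°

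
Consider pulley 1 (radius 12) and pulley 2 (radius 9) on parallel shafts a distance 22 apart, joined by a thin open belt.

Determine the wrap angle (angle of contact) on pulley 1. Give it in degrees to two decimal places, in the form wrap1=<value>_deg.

open belt: β = asin((r2−r1)/C) = asin(-3/22) = -7.8375°
wrap1 = π − 2β = 195.6750°
wrap2 = π + 2β = 164.3250°

wrap1=195.67_deg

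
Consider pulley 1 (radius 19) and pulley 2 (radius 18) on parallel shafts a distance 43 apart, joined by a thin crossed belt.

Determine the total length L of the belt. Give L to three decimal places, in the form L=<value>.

crossed belt: β = asin((r1+r2)/C) = asin(37/43) = 59.3688°
wrap1 = wrap2 = π + 2β = 298.7377°
tangent length = C·cosβ = 21.9089
L = (r1+r2)·wrap + 2·C·cosβ = 37·5.2140 + 2·21.9089 = 236.7342

L=236.734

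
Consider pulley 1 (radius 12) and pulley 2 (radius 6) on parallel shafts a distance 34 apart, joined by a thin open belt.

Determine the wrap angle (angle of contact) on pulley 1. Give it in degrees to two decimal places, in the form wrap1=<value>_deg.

wrap1=200.33_deg

open belt: β = asin((r2−r1)/C) = asin(-6/34) = -10.1642°
wrap1 = π − 2β = 200.3285°
wrap2 = π + 2β = 159.6715°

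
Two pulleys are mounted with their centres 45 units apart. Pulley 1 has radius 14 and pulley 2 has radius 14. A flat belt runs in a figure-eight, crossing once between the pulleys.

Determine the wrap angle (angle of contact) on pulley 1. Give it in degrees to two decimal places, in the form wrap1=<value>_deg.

wrap1=256.96_deg

crossed belt: β = asin((r1+r2)/C) = asin(28/45) = 38.4786°
wrap1 = wrap2 = π + 2β = 256.9572°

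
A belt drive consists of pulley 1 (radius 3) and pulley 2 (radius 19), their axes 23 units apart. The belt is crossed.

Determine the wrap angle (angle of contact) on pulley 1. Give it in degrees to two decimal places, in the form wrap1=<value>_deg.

wrap1=326.09_deg

crossed belt: β = asin((r1+r2)/C) = asin(22/23) = 73.0426°
wrap1 = wrap2 = π + 2β = 326.0851°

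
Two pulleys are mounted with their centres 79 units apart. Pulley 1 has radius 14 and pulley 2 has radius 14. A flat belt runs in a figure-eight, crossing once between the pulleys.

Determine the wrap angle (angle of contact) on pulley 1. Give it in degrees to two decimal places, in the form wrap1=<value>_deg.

wrap1=221.52_deg

crossed belt: β = asin((r1+r2)/C) = asin(28/79) = 20.7585°
wrap1 = wrap2 = π + 2β = 221.5171°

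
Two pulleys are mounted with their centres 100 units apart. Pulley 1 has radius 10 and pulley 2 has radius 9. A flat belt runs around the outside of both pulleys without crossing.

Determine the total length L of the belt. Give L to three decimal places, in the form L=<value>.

L=259.700

open belt: β = asin((r2−r1)/C) = asin(-1/100) = -0.5730°
wrap1 = π − 2β = 181.1459°
wrap2 = π + 2β = 178.8541°
tangent length = C·cosβ = 99.9950
L = r1·wrap1 + r2·wrap2 + 2·C·cosβ = 10·3.1616 + 9·3.1216 + 2·99.9950 = 259.7003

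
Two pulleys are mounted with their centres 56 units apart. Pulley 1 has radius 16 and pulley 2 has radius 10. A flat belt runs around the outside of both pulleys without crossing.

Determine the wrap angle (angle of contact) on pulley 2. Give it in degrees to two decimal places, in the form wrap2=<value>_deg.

wrap2=167.70_deg

open belt: β = asin((r2−r1)/C) = asin(-6/56) = -6.1506°
wrap1 = π − 2β = 192.3013°
wrap2 = π + 2β = 167.6987°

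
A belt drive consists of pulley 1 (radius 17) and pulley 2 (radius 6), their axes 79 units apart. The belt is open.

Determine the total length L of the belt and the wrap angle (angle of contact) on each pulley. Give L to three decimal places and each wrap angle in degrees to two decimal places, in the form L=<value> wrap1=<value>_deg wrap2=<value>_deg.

L=231.791 wrap1=196.01_deg wrap2=163.99_deg

open belt: β = asin((r2−r1)/C) = asin(-11/79) = -8.0039°
wrap1 = π − 2β = 196.0078°
wrap2 = π + 2β = 163.9922°
tangent length = C·cosβ = 78.2304
L = r1·wrap1 + r2·wrap2 + 2·C·cosβ = 17·3.4210 + 6·2.8622 + 2·78.2304 = 231.7908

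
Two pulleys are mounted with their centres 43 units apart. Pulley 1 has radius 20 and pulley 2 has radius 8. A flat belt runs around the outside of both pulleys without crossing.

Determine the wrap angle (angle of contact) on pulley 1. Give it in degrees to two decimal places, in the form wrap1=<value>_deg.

wrap1=212.41_deg

open belt: β = asin((r2−r1)/C) = asin(-12/43) = -16.2047°
wrap1 = π − 2β = 212.4094°
wrap2 = π + 2β = 147.5906°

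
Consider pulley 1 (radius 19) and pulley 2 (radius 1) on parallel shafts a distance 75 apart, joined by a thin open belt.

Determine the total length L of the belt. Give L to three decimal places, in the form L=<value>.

L=217.173

open belt: β = asin((r2−r1)/C) = asin(-18/75) = -13.8865°
wrap1 = π − 2β = 207.7731°
wrap2 = π + 2β = 152.2269°
tangent length = C·cosβ = 72.8080
L = r1·wrap1 + r2·wrap2 + 2·C·cosβ = 19·3.6263 + 1·2.6569 + 2·72.8080 = 217.1730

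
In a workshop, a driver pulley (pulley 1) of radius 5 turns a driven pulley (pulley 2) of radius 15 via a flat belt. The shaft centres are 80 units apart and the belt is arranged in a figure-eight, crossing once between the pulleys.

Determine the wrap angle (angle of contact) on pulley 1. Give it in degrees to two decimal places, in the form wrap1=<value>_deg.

crossed belt: β = asin((r1+r2)/C) = asin(20/80) = 14.4775°
wrap1 = wrap2 = π + 2β = 208.9550°

wrap1=208.96_deg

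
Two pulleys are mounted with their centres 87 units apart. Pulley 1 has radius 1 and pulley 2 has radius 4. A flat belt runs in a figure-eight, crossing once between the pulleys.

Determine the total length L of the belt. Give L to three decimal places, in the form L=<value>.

L=189.995

crossed belt: β = asin((r1+r2)/C) = asin(5/87) = 3.2947°
wrap1 = wrap2 = π + 2β = 186.5894°
tangent length = C·cosβ = 86.8562
L = (r1+r2)·wrap + 2·C·cosβ = 5·3.2566 + 2·86.8562 = 189.9954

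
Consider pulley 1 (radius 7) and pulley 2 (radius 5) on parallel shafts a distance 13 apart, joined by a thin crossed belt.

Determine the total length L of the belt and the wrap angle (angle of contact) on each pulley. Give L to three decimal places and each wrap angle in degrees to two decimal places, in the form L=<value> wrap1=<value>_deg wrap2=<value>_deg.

crossed belt: β = asin((r1+r2)/C) = asin(12/13) = 67.3801°
wrap1 = wrap2 = π + 2β = 314.7603°
tangent length = C·cosβ = 5.0000
L = (r1+r2)·wrap + 2·C·cosβ = 12·5.4936 + 2·5.0000 = 75.9232

L=75.923 wrap1=314.76_deg wrap2=314.76_deg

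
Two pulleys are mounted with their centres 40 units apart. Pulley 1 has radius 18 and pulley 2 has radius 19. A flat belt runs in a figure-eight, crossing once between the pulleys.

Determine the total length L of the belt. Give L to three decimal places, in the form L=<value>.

L=234.033

crossed belt: β = asin((r1+r2)/C) = asin(37/40) = 67.6684°
wrap1 = wrap2 = π + 2β = 315.3367°
tangent length = C·cosβ = 15.1987
L = (r1+r2)·wrap + 2·C·cosβ = 37·5.5037 + 2·15.1987 = 234.0329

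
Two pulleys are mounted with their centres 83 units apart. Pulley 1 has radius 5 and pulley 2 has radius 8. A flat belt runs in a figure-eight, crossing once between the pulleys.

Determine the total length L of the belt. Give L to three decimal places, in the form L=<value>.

crossed belt: β = asin((r1+r2)/C) = asin(13/83) = 9.0111°
wrap1 = wrap2 = π + 2β = 198.0223°
tangent length = C·cosβ = 81.9756
L = (r1+r2)·wrap + 2·C·cosβ = 13·3.4561 + 2·81.9756 = 208.8810

L=208.881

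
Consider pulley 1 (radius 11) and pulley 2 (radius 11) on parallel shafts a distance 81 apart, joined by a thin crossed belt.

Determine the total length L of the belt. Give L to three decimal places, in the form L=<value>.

crossed belt: β = asin((r1+r2)/C) = asin(22/81) = 15.7598°
wrap1 = wrap2 = π + 2β = 211.5196°
tangent length = C·cosβ = 77.9551
L = (r1+r2)·wrap + 2·C·cosβ = 22·3.6917 + 2·77.9551 = 237.1279

L=237.128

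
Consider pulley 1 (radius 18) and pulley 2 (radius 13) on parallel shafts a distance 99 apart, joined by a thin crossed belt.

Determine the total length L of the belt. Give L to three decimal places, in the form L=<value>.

crossed belt: β = asin((r1+r2)/C) = asin(31/99) = 18.2480°
wrap1 = wrap2 = π + 2β = 216.4961°
tangent length = C·cosβ = 94.0213
L = (r1+r2)·wrap + 2·C·cosβ = 31·3.7786 + 2·94.0213 = 305.1782

L=305.178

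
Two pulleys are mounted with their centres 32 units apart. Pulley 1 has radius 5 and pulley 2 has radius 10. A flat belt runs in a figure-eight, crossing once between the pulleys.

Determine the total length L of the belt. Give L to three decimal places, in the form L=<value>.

L=118.293

crossed belt: β = asin((r1+r2)/C) = asin(15/32) = 27.9532°
wrap1 = wrap2 = π + 2β = 235.9064°
tangent length = C·cosβ = 28.2666
L = (r1+r2)·wrap + 2·C·cosβ = 15·4.1173 + 2·28.2666 = 118.2933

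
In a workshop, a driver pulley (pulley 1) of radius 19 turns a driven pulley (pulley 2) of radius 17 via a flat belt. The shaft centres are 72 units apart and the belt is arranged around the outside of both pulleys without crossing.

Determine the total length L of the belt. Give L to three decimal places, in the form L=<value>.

open belt: β = asin((r2−r1)/C) = asin(-2/72) = -1.5918°
wrap1 = π − 2β = 183.1835°
wrap2 = π + 2β = 176.8165°
tangent length = C·cosβ = 71.9722
L = r1·wrap1 + r2·wrap2 + 2·C·cosβ = 19·3.1972 + 17·3.0860 + 2·71.9722 = 257.1529

L=257.153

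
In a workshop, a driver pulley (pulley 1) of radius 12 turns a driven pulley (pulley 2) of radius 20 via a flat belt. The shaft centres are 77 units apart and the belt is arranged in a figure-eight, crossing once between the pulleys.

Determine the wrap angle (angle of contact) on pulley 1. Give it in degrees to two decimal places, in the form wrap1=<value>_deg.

wrap1=229.11_deg

crossed belt: β = asin((r1+r2)/C) = asin(32/77) = 24.5561°
wrap1 = wrap2 = π + 2β = 229.1123°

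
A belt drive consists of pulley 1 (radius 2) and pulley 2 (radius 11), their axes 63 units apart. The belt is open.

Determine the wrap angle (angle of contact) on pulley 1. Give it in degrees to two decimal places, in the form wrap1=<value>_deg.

wrap1=163.57_deg

open belt: β = asin((r2−r1)/C) = asin(9/63) = 8.2132°
wrap1 = π − 2β = 163.5736°
wrap2 = π + 2β = 196.4264°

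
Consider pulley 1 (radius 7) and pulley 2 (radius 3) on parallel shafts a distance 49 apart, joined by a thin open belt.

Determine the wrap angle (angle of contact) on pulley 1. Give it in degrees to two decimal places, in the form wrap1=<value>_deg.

open belt: β = asin((r2−r1)/C) = asin(-4/49) = -4.6824°
wrap1 = π − 2β = 189.3648°
wrap2 = π + 2β = 170.6352°

wrap1=189.36_deg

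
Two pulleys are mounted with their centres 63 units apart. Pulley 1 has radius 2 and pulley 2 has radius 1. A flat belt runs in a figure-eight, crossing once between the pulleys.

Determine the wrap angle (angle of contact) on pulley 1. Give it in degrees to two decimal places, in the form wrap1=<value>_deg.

wrap1=185.46_deg

crossed belt: β = asin((r1+r2)/C) = asin(3/63) = 2.7294°
wrap1 = wrap2 = π + 2β = 185.4588°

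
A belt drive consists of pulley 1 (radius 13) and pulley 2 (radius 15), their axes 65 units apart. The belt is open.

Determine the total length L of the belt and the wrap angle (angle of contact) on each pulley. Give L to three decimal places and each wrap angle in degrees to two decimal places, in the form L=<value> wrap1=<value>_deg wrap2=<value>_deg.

L=218.026 wrap1=176.47_deg wrap2=183.53_deg

open belt: β = asin((r2−r1)/C) = asin(2/65) = 1.7632°
wrap1 = π − 2β = 176.4735°
wrap2 = π + 2β = 183.5265°
tangent length = C·cosβ = 64.9692
L = r1·wrap1 + r2·wrap2 + 2·C·cosβ = 13·3.0800 + 15·3.2031 + 2·64.9692 = 218.0261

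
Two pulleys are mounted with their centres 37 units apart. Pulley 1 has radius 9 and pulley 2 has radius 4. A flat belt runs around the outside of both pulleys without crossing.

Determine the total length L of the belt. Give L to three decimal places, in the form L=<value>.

open belt: β = asin((r2−r1)/C) = asin(-5/37) = -7.7664°
wrap1 = π − 2β = 195.5329°
wrap2 = π + 2β = 164.4671°
tangent length = C·cosβ = 36.6606
L = r1·wrap1 + r2·wrap2 + 2·C·cosβ = 9·3.4127 + 4·2.8705 + 2·36.6606 = 115.5174

L=115.517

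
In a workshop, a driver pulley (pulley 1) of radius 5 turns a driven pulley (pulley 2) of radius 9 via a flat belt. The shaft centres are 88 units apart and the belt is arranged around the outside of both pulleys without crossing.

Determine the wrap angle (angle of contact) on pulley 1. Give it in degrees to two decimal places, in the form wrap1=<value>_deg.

open belt: β = asin((r2−r1)/C) = asin(4/88) = 2.6053°
wrap1 = π − 2β = 174.7895°
wrap2 = π + 2β = 185.2105°

wrap1=174.79_deg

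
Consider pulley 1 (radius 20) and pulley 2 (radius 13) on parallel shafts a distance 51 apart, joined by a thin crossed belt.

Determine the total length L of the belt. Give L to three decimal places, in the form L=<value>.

crossed belt: β = asin((r1+r2)/C) = asin(33/51) = 40.3202°
wrap1 = wrap2 = π + 2β = 260.6404°
tangent length = C·cosβ = 38.8844
L = (r1+r2)·wrap + 2·C·cosβ = 33·4.5490 + 2·38.8844 = 227.8870

L=227.887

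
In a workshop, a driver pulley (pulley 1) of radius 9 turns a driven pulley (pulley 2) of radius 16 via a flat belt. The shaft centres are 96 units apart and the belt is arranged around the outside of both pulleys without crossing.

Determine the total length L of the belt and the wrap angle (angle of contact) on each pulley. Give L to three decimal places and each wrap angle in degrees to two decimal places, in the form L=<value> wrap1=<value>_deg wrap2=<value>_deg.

open belt: β = asin((r2−r1)/C) = asin(7/96) = 4.1815°
wrap1 = π − 2β = 171.6369°
wrap2 = π + 2β = 188.3631°
tangent length = C·cosβ = 95.7445
L = r1·wrap1 + r2·wrap2 + 2·C·cosβ = 9·2.9956 + 16·3.2876 + 2·95.7445 = 271.0505

L=271.050 wrap1=171.64_deg wrap2=188.36_deg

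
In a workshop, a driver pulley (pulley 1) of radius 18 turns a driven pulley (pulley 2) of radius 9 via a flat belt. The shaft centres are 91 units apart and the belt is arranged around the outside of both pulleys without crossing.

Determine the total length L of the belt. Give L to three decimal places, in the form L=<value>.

open belt: β = asin((r2−r1)/C) = asin(-9/91) = -5.6759°
wrap1 = π − 2β = 191.3518°
wrap2 = π + 2β = 168.6482°
tangent length = C·cosβ = 90.5539
L = r1·wrap1 + r2·wrap2 + 2·C·cosβ = 18·3.3397 + 9·2.9435 + 2·90.5539 = 267.7138

L=267.714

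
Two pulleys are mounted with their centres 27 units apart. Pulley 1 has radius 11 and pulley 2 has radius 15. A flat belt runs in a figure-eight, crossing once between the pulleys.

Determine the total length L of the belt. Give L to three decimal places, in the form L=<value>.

crossed belt: β = asin((r1+r2)/C) = asin(26/27) = 74.3575°
wrap1 = wrap2 = π + 2β = 328.7151°
tangent length = C·cosβ = 7.2801
L = (r1+r2)·wrap + 2·C·cosβ = 26·5.7372 + 2·7.2801 = 163.7264

L=163.726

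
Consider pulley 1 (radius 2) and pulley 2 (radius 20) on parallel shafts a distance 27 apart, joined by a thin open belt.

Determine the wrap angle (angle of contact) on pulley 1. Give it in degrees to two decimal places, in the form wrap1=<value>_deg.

wrap1=96.38_deg

open belt: β = asin((r2−r1)/C) = asin(18/27) = 41.8103°
wrap1 = π − 2β = 96.3794°
wrap2 = π + 2β = 263.6206°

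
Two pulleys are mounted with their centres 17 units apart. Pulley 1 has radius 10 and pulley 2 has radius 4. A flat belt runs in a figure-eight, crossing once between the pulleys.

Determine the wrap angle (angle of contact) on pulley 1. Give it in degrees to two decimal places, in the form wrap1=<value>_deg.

wrap1=290.88_deg

crossed belt: β = asin((r1+r2)/C) = asin(14/17) = 55.4397°
wrap1 = wrap2 = π + 2β = 290.8794°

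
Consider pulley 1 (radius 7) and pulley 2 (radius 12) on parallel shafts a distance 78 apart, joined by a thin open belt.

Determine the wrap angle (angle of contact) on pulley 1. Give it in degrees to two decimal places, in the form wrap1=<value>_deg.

wrap1=172.65_deg

open belt: β = asin((r2−r1)/C) = asin(5/78) = 3.6753°
wrap1 = π − 2β = 172.6493°
wrap2 = π + 2β = 187.3507°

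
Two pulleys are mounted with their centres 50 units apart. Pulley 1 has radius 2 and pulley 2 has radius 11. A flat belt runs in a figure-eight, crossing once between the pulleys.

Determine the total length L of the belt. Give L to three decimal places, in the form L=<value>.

crossed belt: β = asin((r1+r2)/C) = asin(13/50) = 15.0701°
wrap1 = wrap2 = π + 2β = 210.1401°
tangent length = C·cosβ = 48.2804
L = (r1+r2)·wrap + 2·C·cosβ = 13·3.6676 + 2·48.2804 = 144.2401

L=144.240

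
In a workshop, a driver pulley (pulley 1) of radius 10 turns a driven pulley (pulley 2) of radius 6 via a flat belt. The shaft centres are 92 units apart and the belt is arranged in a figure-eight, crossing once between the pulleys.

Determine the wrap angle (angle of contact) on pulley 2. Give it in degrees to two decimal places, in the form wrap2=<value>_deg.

wrap2=200.03_deg

crossed belt: β = asin((r1+r2)/C) = asin(16/92) = 10.0154°
wrap1 = wrap2 = π + 2β = 200.0308°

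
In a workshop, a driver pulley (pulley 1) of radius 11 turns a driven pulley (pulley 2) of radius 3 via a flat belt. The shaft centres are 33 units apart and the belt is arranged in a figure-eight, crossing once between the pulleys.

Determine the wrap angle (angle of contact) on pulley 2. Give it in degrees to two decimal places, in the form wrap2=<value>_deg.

crossed belt: β = asin((r1+r2)/C) = asin(14/33) = 25.1027°
wrap1 = wrap2 = π + 2β = 230.2054°

wrap2=230.21_deg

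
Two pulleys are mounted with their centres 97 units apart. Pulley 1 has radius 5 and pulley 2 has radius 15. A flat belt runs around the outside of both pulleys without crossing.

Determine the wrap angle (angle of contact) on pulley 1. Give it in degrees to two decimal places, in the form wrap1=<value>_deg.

wrap1=168.17_deg

open belt: β = asin((r2−r1)/C) = asin(10/97) = 5.9173°
wrap1 = π − 2β = 168.1654°
wrap2 = π + 2β = 191.8346°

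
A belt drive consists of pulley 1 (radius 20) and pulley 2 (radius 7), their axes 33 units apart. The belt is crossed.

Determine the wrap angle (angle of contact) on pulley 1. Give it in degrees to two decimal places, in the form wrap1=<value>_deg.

crossed belt: β = asin((r1+r2)/C) = asin(27/33) = 54.9032°
wrap1 = wrap2 = π + 2β = 289.8064°

wrap1=289.81_deg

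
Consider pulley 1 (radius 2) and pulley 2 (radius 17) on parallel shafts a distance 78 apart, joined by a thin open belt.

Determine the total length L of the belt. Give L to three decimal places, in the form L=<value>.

open belt: β = asin((r2−r1)/C) = asin(15/78) = 11.0875°
wrap1 = π − 2β = 157.8250°
wrap2 = π + 2β = 202.1750°
tangent length = C·cosβ = 76.5441
L = r1·wrap1 + r2·wrap2 + 2·C·cosβ = 2·2.7546 + 17·3.5286 + 2·76.5441 = 218.5839

L=218.584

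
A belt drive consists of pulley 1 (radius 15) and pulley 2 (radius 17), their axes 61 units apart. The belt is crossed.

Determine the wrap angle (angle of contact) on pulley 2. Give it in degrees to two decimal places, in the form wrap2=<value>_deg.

crossed belt: β = asin((r1+r2)/C) = asin(32/61) = 31.6407°
wrap1 = wrap2 = π + 2β = 243.2813°

wrap2=243.28_deg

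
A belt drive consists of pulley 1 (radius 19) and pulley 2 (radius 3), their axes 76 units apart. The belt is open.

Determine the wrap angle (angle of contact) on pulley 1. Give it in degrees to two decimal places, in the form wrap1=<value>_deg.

open belt: β = asin((r2−r1)/C) = asin(-16/76) = -12.1532°
wrap1 = π − 2β = 204.3064°
wrap2 = π + 2β = 155.6936°

wrap1=204.31_deg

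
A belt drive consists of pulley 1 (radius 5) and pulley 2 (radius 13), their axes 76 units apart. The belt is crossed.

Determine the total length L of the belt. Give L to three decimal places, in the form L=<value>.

crossed belt: β = asin((r1+r2)/C) = asin(18/76) = 13.7002°
wrap1 = wrap2 = π + 2β = 207.4005°
tangent length = C·cosβ = 73.8377
L = (r1+r2)·wrap + 2·C·cosβ = 18·3.6198 + 2·73.8377 = 212.8321

L=212.832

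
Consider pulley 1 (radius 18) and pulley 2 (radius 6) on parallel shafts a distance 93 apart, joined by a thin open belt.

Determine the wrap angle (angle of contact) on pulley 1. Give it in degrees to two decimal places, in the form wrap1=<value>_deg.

wrap1=194.83_deg

open belt: β = asin((r2−r1)/C) = asin(-12/93) = -7.4137°
wrap1 = π − 2β = 194.8273°
wrap2 = π + 2β = 165.1727°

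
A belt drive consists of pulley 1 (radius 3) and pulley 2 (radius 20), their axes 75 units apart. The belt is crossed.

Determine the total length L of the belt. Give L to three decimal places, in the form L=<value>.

crossed belt: β = asin((r1+r2)/C) = asin(23/75) = 17.8585°
wrap1 = wrap2 = π + 2β = 215.7169°
tangent length = C·cosβ = 71.3863
L = (r1+r2)·wrap + 2·C·cosβ = 23·3.7650 + 2·71.3863 = 229.3669

L=229.367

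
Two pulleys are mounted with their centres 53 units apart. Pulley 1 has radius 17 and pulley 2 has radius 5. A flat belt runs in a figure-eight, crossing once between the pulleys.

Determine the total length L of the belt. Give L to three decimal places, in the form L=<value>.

L=184.386

crossed belt: β = asin((r1+r2)/C) = asin(22/53) = 24.5253°
wrap1 = wrap2 = π + 2β = 229.0505°
tangent length = C·cosβ = 48.2183
L = (r1+r2)·wrap + 2·C·cosβ = 22·3.9977 + 2·48.2183 = 184.3856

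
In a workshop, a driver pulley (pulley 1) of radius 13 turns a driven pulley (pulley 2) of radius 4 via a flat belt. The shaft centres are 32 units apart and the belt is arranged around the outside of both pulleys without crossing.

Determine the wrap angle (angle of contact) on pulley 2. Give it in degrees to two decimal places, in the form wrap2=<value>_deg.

wrap2=147.33_deg

open belt: β = asin((r2−r1)/C) = asin(-9/32) = -16.3348°
wrap1 = π − 2β = 212.6696°
wrap2 = π + 2β = 147.3304°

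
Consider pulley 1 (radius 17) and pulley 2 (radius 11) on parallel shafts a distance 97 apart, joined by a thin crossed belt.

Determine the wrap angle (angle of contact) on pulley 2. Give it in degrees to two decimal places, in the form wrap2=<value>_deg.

wrap2=213.56_deg

crossed belt: β = asin((r1+r2)/C) = asin(28/97) = 16.7777°
wrap1 = wrap2 = π + 2β = 213.5555°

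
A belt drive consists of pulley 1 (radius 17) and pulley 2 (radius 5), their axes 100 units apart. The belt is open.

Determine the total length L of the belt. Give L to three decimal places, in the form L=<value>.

L=270.557

open belt: β = asin((r2−r1)/C) = asin(-12/100) = -6.8921°
wrap1 = π − 2β = 193.7842°
wrap2 = π + 2β = 166.2158°
tangent length = C·cosβ = 99.2774
L = r1·wrap1 + r2·wrap2 + 2·C·cosβ = 17·3.3822 + 5·2.9010 + 2·99.2774 = 270.5568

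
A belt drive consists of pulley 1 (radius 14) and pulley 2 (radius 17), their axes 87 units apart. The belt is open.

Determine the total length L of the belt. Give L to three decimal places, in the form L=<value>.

open belt: β = asin((r2−r1)/C) = asin(3/87) = 1.9761°
wrap1 = π − 2β = 176.0478°
wrap2 = π + 2β = 183.9522°
tangent length = C·cosβ = 86.9483
L = r1·wrap1 + r2·wrap2 + 2·C·cosβ = 14·3.0726 + 17·3.2106 + 2·86.9483 = 271.4928

L=271.493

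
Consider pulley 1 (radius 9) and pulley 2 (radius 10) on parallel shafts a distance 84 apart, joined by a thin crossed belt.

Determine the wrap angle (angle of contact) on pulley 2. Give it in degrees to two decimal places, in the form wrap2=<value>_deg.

wrap2=206.15_deg

crossed belt: β = asin((r1+r2)/C) = asin(19/84) = 13.0729°
wrap1 = wrap2 = π + 2β = 206.1458°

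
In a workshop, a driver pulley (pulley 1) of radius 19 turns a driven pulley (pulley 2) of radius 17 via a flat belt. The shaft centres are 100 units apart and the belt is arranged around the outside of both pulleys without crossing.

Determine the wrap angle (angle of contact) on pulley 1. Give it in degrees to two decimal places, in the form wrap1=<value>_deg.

wrap1=182.29_deg

open belt: β = asin((r2−r1)/C) = asin(-2/100) = -1.1460°
wrap1 = π − 2β = 182.2920°
wrap2 = π + 2β = 177.7080°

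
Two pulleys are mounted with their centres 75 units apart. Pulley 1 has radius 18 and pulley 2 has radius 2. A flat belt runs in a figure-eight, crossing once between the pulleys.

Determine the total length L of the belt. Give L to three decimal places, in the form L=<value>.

crossed belt: β = asin((r1+r2)/C) = asin(20/75) = 15.4660°
wrap1 = wrap2 = π + 2β = 210.9320°
tangent length = C·cosβ = 72.2842
L = (r1+r2)·wrap + 2·C·cosβ = 20·3.6815 + 2·72.2842 = 218.1975

L=218.197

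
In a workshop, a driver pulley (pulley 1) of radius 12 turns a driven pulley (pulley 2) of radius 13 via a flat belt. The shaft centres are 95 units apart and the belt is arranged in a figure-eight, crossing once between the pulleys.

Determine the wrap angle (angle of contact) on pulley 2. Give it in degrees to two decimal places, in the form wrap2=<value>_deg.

wrap2=210.52_deg

crossed belt: β = asin((r1+r2)/C) = asin(25/95) = 15.2575°
wrap1 = wrap2 = π + 2β = 210.5150°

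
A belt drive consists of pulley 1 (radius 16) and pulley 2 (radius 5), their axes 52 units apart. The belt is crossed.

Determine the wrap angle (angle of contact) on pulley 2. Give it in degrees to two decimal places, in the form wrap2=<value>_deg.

wrap2=227.64_deg

crossed belt: β = asin((r1+r2)/C) = asin(21/52) = 23.8188°
wrap1 = wrap2 = π + 2β = 227.6377°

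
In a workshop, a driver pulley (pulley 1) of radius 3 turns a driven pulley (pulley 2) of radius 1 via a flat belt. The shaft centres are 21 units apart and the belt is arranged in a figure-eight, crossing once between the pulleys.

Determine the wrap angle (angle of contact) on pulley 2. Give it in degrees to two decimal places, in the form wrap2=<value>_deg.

crossed belt: β = asin((r1+r2)/C) = asin(4/21) = 10.9806°
wrap1 = wrap2 = π + 2β = 201.9612°

wrap2=201.96_deg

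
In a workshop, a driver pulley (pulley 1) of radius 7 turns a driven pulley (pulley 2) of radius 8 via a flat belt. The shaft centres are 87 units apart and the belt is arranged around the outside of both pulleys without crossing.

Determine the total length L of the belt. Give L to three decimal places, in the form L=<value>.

open belt: β = asin((r2−r1)/C) = asin(1/87) = 0.6586°
wrap1 = π − 2β = 178.6828°
wrap2 = π + 2β = 181.3172°
tangent length = C·cosβ = 86.9943
L = r1·wrap1 + r2·wrap2 + 2·C·cosβ = 7·3.1186 + 8·3.1646 + 2·86.9943 = 221.1354

L=221.135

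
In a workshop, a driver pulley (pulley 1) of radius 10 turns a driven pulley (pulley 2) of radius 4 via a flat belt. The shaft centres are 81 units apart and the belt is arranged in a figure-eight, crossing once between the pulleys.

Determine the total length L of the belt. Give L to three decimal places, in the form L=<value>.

L=208.408

crossed belt: β = asin((r1+r2)/C) = asin(14/81) = 9.9530°
wrap1 = wrap2 = π + 2β = 199.9059°
tangent length = C·cosβ = 79.7810
L = (r1+r2)·wrap + 2·C·cosβ = 14·3.4890 + 2·79.7810 = 208.4081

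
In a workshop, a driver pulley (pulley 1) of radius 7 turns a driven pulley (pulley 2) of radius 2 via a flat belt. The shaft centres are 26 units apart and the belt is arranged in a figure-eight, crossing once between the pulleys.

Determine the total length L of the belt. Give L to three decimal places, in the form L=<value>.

L=83.422

crossed belt: β = asin((r1+r2)/C) = asin(9/26) = 20.2522°
wrap1 = wrap2 = π + 2β = 220.5045°
tangent length = C·cosβ = 24.3926
L = (r1+r2)·wrap + 2·C·cosβ = 9·3.8485 + 2·24.3926 = 83.4220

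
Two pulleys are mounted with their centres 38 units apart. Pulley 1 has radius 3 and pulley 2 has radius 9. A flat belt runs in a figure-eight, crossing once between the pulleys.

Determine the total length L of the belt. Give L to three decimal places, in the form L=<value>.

L=117.521

crossed belt: β = asin((r1+r2)/C) = asin(12/38) = 18.4085°
wrap1 = wrap2 = π + 2β = 216.8170°
tangent length = C·cosβ = 36.0555
L = (r1+r2)·wrap + 2·C·cosβ = 12·3.7842 + 2·36.0555 = 117.5211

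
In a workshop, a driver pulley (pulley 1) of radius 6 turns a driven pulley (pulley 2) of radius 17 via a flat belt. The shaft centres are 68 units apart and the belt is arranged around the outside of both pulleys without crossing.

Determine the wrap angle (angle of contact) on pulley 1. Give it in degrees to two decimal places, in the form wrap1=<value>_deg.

wrap1=161.38_deg

open belt: β = asin((r2−r1)/C) = asin(11/68) = 9.3093°
wrap1 = π − 2β = 161.3813°
wrap2 = π + 2β = 198.6187°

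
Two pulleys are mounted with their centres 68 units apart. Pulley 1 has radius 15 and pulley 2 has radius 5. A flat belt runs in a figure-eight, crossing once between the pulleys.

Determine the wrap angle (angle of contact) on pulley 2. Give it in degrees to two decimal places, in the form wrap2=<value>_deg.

wrap2=214.21_deg

crossed belt: β = asin((r1+r2)/C) = asin(20/68) = 17.1046°
wrap1 = wrap2 = π + 2β = 214.2093°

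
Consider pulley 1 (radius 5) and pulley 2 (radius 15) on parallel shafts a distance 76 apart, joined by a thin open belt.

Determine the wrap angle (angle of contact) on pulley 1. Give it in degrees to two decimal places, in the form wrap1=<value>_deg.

wrap1=164.88_deg

open belt: β = asin((r2−r1)/C) = asin(10/76) = 7.5608°
wrap1 = π − 2β = 164.8783°
wrap2 = π + 2β = 195.1217°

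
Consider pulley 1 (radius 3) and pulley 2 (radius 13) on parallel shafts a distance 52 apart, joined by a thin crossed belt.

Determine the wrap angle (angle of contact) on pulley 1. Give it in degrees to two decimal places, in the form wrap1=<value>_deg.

crossed belt: β = asin((r1+r2)/C) = asin(16/52) = 17.9202°
wrap1 = wrap2 = π + 2β = 215.8404°

wrap1=215.84_deg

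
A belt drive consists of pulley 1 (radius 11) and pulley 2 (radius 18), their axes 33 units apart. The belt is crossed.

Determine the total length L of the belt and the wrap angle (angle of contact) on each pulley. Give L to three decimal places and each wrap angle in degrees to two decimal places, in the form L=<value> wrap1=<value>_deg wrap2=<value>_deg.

crossed belt: β = asin((r1+r2)/C) = asin(29/33) = 61.4965°
wrap1 = wrap2 = π + 2β = 302.9930°
tangent length = C·cosβ = 15.7480
L = (r1+r2)·wrap + 2·C·cosβ = 29·5.2882 + 2·15.7480 = 184.8546

L=184.855 wrap1=302.99_deg wrap2=302.99_deg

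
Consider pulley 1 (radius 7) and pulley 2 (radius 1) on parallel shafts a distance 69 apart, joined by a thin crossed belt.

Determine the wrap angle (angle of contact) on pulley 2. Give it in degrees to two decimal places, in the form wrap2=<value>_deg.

wrap2=193.32_deg

crossed belt: β = asin((r1+r2)/C) = asin(8/69) = 6.6580°
wrap1 = wrap2 = π + 2β = 193.3159°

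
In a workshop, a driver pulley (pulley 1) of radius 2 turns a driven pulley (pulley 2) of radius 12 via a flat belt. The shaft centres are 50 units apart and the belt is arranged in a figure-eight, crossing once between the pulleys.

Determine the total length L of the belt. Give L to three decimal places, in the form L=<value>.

L=147.929

crossed belt: β = asin((r1+r2)/C) = asin(14/50) = 16.2602°
wrap1 = wrap2 = π + 2β = 212.5204°
tangent length = C·cosβ = 48.0000
L = (r1+r2)·wrap + 2·C·cosβ = 14·3.7092 + 2·48.0000 = 147.9285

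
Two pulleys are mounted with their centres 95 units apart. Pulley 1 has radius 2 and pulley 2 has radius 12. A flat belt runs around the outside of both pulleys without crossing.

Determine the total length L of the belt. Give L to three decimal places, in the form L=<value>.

L=235.036

open belt: β = asin((r2−r1)/C) = asin(10/95) = 6.0423°
wrap1 = π − 2β = 167.9153°
wrap2 = π + 2β = 192.0847°
tangent length = C·cosβ = 94.4722
L = r1·wrap1 + r2·wrap2 + 2·C·cosβ = 2·2.9307 + 12·3.3525 + 2·94.4722 = 235.0359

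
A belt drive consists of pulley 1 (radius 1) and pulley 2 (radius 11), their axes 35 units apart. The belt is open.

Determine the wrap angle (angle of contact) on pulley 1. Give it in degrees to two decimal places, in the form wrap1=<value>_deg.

wrap1=146.80_deg

open belt: β = asin((r2−r1)/C) = asin(10/35) = 16.6015°
wrap1 = π − 2β = 146.7969°
wrap2 = π + 2β = 213.2031°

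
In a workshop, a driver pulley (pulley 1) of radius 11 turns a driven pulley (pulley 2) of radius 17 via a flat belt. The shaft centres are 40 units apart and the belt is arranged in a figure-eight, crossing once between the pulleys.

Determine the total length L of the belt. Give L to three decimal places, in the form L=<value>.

L=188.518

crossed belt: β = asin((r1+r2)/C) = asin(28/40) = 44.4270°
wrap1 = wrap2 = π + 2β = 268.8540°
tangent length = C·cosβ = 28.5657
L = (r1+r2)·wrap + 2·C·cosβ = 28·4.6924 + 2·28.5657 = 188.5183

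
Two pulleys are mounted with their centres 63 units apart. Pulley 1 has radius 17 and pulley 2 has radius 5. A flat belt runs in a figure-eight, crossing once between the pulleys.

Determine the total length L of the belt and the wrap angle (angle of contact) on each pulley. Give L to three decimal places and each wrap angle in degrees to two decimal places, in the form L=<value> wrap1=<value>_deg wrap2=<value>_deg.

L=202.879 wrap1=220.88_deg wrap2=220.88_deg

crossed belt: β = asin((r1+r2)/C) = asin(22/63) = 20.4388°
wrap1 = wrap2 = π + 2β = 220.8776°
tangent length = C·cosβ = 59.0339
L = (r1+r2)·wrap + 2·C·cosβ = 22·3.8550 + 2·59.0339 = 202.8787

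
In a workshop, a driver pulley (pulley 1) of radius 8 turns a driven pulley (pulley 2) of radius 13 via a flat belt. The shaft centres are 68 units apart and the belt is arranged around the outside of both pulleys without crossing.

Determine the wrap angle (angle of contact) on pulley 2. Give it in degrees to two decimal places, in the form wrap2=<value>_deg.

wrap2=188.43_deg

open belt: β = asin((r2−r1)/C) = asin(5/68) = 4.2167°
wrap1 = π − 2β = 171.5665°
wrap2 = π + 2β = 188.4335°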